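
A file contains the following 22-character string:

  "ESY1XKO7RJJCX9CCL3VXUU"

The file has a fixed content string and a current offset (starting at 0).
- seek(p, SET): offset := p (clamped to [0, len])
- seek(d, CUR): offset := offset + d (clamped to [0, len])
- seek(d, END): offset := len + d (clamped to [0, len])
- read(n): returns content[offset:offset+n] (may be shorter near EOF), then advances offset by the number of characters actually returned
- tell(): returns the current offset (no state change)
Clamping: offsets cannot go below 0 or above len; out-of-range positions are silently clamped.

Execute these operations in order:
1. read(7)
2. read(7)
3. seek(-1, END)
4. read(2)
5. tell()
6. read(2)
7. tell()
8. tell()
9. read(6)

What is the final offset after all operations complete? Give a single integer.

Answer: 22

Derivation:
After 1 (read(7)): returned 'ESY1XKO', offset=7
After 2 (read(7)): returned '7RJJCX9', offset=14
After 3 (seek(-1, END)): offset=21
After 4 (read(2)): returned 'U', offset=22
After 5 (tell()): offset=22
After 6 (read(2)): returned '', offset=22
After 7 (tell()): offset=22
After 8 (tell()): offset=22
After 9 (read(6)): returned '', offset=22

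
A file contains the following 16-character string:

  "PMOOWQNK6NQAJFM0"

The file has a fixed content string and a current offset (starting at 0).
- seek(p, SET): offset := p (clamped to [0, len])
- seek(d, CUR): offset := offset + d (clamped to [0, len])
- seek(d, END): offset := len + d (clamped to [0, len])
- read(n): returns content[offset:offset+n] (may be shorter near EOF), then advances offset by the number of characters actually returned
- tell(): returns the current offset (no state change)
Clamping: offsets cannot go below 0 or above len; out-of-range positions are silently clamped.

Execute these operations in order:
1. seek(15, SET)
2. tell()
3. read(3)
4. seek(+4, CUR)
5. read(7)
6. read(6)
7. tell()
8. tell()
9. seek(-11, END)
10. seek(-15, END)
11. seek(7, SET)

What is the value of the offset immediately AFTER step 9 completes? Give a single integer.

After 1 (seek(15, SET)): offset=15
After 2 (tell()): offset=15
After 3 (read(3)): returned '0', offset=16
After 4 (seek(+4, CUR)): offset=16
After 5 (read(7)): returned '', offset=16
After 6 (read(6)): returned '', offset=16
After 7 (tell()): offset=16
After 8 (tell()): offset=16
After 9 (seek(-11, END)): offset=5

Answer: 5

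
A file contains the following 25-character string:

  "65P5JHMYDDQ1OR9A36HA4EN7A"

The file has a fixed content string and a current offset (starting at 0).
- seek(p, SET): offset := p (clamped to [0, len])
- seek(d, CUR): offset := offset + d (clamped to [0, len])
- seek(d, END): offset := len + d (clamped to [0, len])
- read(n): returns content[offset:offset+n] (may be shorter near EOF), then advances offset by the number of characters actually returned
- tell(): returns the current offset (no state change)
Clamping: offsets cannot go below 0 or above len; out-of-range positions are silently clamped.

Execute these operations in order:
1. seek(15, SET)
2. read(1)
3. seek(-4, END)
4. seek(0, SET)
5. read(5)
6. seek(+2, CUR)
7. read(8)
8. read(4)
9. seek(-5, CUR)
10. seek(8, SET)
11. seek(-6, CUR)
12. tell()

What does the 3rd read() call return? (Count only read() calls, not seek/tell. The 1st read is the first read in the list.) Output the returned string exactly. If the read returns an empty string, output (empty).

After 1 (seek(15, SET)): offset=15
After 2 (read(1)): returned 'A', offset=16
After 3 (seek(-4, END)): offset=21
After 4 (seek(0, SET)): offset=0
After 5 (read(5)): returned '65P5J', offset=5
After 6 (seek(+2, CUR)): offset=7
After 7 (read(8)): returned 'YDDQ1OR9', offset=15
After 8 (read(4)): returned 'A36H', offset=19
After 9 (seek(-5, CUR)): offset=14
After 10 (seek(8, SET)): offset=8
After 11 (seek(-6, CUR)): offset=2
After 12 (tell()): offset=2

Answer: YDDQ1OR9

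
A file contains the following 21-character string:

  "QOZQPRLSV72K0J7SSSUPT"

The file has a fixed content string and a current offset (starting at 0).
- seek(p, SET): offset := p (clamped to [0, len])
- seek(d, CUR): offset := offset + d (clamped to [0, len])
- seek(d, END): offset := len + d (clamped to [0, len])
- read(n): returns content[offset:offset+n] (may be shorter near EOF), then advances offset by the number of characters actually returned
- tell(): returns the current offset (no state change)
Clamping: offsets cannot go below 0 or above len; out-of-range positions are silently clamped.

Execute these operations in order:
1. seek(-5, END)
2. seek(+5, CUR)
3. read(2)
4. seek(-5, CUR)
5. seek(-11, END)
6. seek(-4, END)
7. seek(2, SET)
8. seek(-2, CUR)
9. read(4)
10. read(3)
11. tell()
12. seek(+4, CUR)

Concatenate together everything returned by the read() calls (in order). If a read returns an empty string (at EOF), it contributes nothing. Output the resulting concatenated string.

Answer: QOZQPRL

Derivation:
After 1 (seek(-5, END)): offset=16
After 2 (seek(+5, CUR)): offset=21
After 3 (read(2)): returned '', offset=21
After 4 (seek(-5, CUR)): offset=16
After 5 (seek(-11, END)): offset=10
After 6 (seek(-4, END)): offset=17
After 7 (seek(2, SET)): offset=2
After 8 (seek(-2, CUR)): offset=0
After 9 (read(4)): returned 'QOZQ', offset=4
After 10 (read(3)): returned 'PRL', offset=7
After 11 (tell()): offset=7
After 12 (seek(+4, CUR)): offset=11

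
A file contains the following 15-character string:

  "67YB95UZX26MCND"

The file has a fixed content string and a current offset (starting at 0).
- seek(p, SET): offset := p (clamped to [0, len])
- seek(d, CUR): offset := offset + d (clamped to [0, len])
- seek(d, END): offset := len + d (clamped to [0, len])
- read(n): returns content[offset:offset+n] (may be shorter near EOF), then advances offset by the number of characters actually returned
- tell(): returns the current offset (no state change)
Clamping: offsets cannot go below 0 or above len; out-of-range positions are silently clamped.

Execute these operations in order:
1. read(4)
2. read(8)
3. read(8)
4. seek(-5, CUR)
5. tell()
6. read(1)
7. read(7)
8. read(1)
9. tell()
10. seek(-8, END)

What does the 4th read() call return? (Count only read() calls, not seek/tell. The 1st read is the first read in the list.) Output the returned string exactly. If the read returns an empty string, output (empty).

After 1 (read(4)): returned '67YB', offset=4
After 2 (read(8)): returned '95UZX26M', offset=12
After 3 (read(8)): returned 'CND', offset=15
After 4 (seek(-5, CUR)): offset=10
After 5 (tell()): offset=10
After 6 (read(1)): returned '6', offset=11
After 7 (read(7)): returned 'MCND', offset=15
After 8 (read(1)): returned '', offset=15
After 9 (tell()): offset=15
After 10 (seek(-8, END)): offset=7

Answer: 6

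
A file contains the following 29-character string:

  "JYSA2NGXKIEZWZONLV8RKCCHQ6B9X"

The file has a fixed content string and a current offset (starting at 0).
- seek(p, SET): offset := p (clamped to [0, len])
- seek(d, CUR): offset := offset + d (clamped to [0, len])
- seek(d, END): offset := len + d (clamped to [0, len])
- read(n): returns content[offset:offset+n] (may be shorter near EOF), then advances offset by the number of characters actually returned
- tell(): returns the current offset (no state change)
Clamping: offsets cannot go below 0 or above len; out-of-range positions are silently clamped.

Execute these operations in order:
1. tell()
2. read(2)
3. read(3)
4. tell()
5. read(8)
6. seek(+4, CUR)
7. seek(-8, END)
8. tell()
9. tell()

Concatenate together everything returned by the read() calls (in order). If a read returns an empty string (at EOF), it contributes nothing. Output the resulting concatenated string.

Answer: JYSA2NGXKIEZW

Derivation:
After 1 (tell()): offset=0
After 2 (read(2)): returned 'JY', offset=2
After 3 (read(3)): returned 'SA2', offset=5
After 4 (tell()): offset=5
After 5 (read(8)): returned 'NGXKIEZW', offset=13
After 6 (seek(+4, CUR)): offset=17
After 7 (seek(-8, END)): offset=21
After 8 (tell()): offset=21
After 9 (tell()): offset=21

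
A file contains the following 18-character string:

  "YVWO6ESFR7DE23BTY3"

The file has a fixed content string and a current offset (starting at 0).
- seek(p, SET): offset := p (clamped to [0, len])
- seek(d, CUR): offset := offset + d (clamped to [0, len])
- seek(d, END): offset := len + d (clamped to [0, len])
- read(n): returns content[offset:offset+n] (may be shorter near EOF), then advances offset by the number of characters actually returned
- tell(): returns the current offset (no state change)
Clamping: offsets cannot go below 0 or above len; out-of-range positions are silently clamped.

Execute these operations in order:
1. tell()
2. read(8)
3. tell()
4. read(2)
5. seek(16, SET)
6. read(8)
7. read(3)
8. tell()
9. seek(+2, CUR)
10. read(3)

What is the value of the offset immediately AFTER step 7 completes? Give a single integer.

Answer: 18

Derivation:
After 1 (tell()): offset=0
After 2 (read(8)): returned 'YVWO6ESF', offset=8
After 3 (tell()): offset=8
After 4 (read(2)): returned 'R7', offset=10
After 5 (seek(16, SET)): offset=16
After 6 (read(8)): returned 'Y3', offset=18
After 7 (read(3)): returned '', offset=18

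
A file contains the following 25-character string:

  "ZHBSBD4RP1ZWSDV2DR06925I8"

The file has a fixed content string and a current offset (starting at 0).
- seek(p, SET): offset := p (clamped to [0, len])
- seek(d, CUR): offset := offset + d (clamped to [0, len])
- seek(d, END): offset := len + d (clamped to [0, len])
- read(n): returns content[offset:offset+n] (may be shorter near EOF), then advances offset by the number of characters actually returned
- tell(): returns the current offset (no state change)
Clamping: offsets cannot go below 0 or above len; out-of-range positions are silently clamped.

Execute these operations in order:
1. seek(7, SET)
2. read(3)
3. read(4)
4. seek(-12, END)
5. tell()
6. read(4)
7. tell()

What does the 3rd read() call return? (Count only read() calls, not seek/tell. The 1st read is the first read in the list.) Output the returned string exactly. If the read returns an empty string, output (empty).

Answer: DV2D

Derivation:
After 1 (seek(7, SET)): offset=7
After 2 (read(3)): returned 'RP1', offset=10
After 3 (read(4)): returned 'ZWSD', offset=14
After 4 (seek(-12, END)): offset=13
After 5 (tell()): offset=13
After 6 (read(4)): returned 'DV2D', offset=17
After 7 (tell()): offset=17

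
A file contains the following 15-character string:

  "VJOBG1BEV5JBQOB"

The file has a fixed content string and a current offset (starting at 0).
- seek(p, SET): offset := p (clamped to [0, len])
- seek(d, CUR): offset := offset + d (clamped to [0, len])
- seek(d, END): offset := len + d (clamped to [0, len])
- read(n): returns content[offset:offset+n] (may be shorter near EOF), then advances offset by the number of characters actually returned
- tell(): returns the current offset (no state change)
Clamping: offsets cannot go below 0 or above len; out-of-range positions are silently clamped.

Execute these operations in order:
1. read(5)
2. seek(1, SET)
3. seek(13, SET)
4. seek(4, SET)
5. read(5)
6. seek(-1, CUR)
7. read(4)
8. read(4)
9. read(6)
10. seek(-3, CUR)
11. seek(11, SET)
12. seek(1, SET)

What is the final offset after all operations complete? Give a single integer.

After 1 (read(5)): returned 'VJOBG', offset=5
After 2 (seek(1, SET)): offset=1
After 3 (seek(13, SET)): offset=13
After 4 (seek(4, SET)): offset=4
After 5 (read(5)): returned 'G1BEV', offset=9
After 6 (seek(-1, CUR)): offset=8
After 7 (read(4)): returned 'V5JB', offset=12
After 8 (read(4)): returned 'QOB', offset=15
After 9 (read(6)): returned '', offset=15
After 10 (seek(-3, CUR)): offset=12
After 11 (seek(11, SET)): offset=11
After 12 (seek(1, SET)): offset=1

Answer: 1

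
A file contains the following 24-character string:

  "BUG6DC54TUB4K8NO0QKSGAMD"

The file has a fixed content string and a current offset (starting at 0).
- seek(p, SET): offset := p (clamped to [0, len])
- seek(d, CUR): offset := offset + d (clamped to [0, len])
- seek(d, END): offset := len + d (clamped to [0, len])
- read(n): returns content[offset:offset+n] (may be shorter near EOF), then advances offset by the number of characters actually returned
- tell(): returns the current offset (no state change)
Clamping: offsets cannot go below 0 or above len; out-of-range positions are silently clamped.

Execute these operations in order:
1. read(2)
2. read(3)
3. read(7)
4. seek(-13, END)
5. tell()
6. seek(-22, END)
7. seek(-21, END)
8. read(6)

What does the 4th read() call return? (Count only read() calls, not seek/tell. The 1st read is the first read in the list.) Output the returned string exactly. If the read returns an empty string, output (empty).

Answer: 6DC54T

Derivation:
After 1 (read(2)): returned 'BU', offset=2
After 2 (read(3)): returned 'G6D', offset=5
After 3 (read(7)): returned 'C54TUB4', offset=12
After 4 (seek(-13, END)): offset=11
After 5 (tell()): offset=11
After 6 (seek(-22, END)): offset=2
After 7 (seek(-21, END)): offset=3
After 8 (read(6)): returned '6DC54T', offset=9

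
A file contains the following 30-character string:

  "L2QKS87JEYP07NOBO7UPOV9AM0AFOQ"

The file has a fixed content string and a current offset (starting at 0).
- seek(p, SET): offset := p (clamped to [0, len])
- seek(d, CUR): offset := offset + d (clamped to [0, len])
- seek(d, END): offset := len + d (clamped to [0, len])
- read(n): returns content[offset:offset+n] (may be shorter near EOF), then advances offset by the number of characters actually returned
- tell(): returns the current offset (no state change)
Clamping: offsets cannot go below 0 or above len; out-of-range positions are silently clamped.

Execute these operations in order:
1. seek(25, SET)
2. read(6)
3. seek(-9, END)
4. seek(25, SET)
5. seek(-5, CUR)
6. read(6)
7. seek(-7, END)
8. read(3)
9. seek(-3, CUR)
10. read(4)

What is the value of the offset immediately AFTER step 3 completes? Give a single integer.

After 1 (seek(25, SET)): offset=25
After 2 (read(6)): returned '0AFOQ', offset=30
After 3 (seek(-9, END)): offset=21

Answer: 21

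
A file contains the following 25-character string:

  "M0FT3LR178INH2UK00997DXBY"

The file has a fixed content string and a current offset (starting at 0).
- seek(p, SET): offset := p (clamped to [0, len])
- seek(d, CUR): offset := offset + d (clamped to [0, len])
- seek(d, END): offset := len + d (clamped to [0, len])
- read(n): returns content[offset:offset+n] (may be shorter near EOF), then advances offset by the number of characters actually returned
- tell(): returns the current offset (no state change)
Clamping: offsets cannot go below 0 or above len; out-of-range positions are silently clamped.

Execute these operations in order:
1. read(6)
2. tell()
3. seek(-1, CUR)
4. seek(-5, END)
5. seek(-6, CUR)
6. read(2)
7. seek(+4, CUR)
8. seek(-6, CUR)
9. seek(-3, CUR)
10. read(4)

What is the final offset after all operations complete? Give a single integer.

Answer: 15

Derivation:
After 1 (read(6)): returned 'M0FT3L', offset=6
After 2 (tell()): offset=6
After 3 (seek(-1, CUR)): offset=5
After 4 (seek(-5, END)): offset=20
After 5 (seek(-6, CUR)): offset=14
After 6 (read(2)): returned 'UK', offset=16
After 7 (seek(+4, CUR)): offset=20
After 8 (seek(-6, CUR)): offset=14
After 9 (seek(-3, CUR)): offset=11
After 10 (read(4)): returned 'NH2U', offset=15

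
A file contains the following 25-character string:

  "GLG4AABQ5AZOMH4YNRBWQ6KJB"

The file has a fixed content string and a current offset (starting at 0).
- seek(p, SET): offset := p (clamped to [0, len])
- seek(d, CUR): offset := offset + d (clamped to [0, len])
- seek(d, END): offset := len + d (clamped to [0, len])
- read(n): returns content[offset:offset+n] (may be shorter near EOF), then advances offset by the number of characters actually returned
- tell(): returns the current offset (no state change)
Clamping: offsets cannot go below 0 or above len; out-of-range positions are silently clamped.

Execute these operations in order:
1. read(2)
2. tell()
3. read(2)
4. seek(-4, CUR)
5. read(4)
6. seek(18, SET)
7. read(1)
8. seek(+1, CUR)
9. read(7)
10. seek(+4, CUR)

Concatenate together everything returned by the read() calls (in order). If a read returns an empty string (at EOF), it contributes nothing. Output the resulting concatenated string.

After 1 (read(2)): returned 'GL', offset=2
After 2 (tell()): offset=2
After 3 (read(2)): returned 'G4', offset=4
After 4 (seek(-4, CUR)): offset=0
After 5 (read(4)): returned 'GLG4', offset=4
After 6 (seek(18, SET)): offset=18
After 7 (read(1)): returned 'B', offset=19
After 8 (seek(+1, CUR)): offset=20
After 9 (read(7)): returned 'Q6KJB', offset=25
After 10 (seek(+4, CUR)): offset=25

Answer: GLG4GLG4BQ6KJB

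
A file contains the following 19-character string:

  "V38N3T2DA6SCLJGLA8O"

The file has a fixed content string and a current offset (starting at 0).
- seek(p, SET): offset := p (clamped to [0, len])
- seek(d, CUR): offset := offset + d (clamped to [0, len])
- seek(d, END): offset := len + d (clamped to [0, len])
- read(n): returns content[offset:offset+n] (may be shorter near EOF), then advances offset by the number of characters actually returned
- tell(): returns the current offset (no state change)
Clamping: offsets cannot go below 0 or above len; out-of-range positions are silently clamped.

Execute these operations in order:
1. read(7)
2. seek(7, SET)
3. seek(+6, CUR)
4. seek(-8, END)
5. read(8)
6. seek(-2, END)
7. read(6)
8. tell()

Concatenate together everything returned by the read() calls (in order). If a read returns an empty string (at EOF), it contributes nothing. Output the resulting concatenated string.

After 1 (read(7)): returned 'V38N3T2', offset=7
After 2 (seek(7, SET)): offset=7
After 3 (seek(+6, CUR)): offset=13
After 4 (seek(-8, END)): offset=11
After 5 (read(8)): returned 'CLJGLA8O', offset=19
After 6 (seek(-2, END)): offset=17
After 7 (read(6)): returned '8O', offset=19
After 8 (tell()): offset=19

Answer: V38N3T2CLJGLA8O8O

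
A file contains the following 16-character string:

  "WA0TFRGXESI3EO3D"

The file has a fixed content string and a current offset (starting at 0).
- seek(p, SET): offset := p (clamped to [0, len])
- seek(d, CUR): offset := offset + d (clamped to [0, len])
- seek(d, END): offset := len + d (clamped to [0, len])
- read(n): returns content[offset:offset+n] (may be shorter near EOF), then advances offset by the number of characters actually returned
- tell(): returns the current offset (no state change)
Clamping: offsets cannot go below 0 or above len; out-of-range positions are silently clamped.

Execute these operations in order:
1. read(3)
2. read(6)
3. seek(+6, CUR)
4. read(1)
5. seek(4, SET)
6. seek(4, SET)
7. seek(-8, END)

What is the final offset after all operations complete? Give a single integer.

Answer: 8

Derivation:
After 1 (read(3)): returned 'WA0', offset=3
After 2 (read(6)): returned 'TFRGXE', offset=9
After 3 (seek(+6, CUR)): offset=15
After 4 (read(1)): returned 'D', offset=16
After 5 (seek(4, SET)): offset=4
After 6 (seek(4, SET)): offset=4
After 7 (seek(-8, END)): offset=8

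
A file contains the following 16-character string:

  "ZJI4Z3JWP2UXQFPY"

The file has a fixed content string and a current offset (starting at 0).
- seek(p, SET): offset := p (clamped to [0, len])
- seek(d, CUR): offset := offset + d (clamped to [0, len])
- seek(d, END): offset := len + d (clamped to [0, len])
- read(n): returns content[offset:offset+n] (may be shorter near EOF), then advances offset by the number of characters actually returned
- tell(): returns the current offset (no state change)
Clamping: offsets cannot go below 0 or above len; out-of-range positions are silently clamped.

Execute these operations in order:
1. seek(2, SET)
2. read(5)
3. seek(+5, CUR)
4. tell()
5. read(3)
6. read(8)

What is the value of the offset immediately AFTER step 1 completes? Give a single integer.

After 1 (seek(2, SET)): offset=2

Answer: 2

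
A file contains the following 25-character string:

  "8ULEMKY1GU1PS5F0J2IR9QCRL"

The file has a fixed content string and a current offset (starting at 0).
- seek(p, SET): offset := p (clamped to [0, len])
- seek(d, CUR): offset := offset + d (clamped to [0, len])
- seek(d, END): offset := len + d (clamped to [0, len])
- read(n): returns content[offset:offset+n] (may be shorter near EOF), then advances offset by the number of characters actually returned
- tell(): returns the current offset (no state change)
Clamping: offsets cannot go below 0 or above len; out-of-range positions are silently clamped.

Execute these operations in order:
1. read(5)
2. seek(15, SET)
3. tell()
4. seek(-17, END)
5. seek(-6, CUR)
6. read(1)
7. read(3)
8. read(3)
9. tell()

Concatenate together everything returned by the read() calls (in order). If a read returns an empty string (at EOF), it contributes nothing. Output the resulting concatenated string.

Answer: 8ULEMLEMKY1G

Derivation:
After 1 (read(5)): returned '8ULEM', offset=5
After 2 (seek(15, SET)): offset=15
After 3 (tell()): offset=15
After 4 (seek(-17, END)): offset=8
After 5 (seek(-6, CUR)): offset=2
After 6 (read(1)): returned 'L', offset=3
After 7 (read(3)): returned 'EMK', offset=6
After 8 (read(3)): returned 'Y1G', offset=9
After 9 (tell()): offset=9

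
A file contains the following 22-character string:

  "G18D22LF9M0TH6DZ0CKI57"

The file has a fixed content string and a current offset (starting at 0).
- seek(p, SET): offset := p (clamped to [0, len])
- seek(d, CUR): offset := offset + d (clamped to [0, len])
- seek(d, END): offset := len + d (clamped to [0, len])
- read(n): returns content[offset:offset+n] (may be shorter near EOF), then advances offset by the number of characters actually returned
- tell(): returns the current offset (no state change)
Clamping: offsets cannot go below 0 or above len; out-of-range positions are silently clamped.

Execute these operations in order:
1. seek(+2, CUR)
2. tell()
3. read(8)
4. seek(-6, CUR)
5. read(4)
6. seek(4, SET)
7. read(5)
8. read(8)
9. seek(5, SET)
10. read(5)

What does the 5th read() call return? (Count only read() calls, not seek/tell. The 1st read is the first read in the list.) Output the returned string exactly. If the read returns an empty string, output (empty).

Answer: 2LF9M

Derivation:
After 1 (seek(+2, CUR)): offset=2
After 2 (tell()): offset=2
After 3 (read(8)): returned '8D22LF9M', offset=10
After 4 (seek(-6, CUR)): offset=4
After 5 (read(4)): returned '22LF', offset=8
After 6 (seek(4, SET)): offset=4
After 7 (read(5)): returned '22LF9', offset=9
After 8 (read(8)): returned 'M0TH6DZ0', offset=17
After 9 (seek(5, SET)): offset=5
After 10 (read(5)): returned '2LF9M', offset=10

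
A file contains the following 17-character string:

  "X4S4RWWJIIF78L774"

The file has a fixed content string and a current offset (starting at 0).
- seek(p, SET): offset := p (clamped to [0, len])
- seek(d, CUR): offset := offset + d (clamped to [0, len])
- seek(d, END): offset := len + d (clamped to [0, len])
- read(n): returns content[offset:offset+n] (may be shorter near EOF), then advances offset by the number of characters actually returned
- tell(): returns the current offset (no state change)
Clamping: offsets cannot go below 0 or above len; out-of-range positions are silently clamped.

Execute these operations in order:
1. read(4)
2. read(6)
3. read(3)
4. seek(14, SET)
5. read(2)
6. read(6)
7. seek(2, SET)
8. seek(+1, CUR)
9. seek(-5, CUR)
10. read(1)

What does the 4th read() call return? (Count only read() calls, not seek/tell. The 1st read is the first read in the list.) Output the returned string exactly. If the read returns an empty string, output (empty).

Answer: 77

Derivation:
After 1 (read(4)): returned 'X4S4', offset=4
After 2 (read(6)): returned 'RWWJII', offset=10
After 3 (read(3)): returned 'F78', offset=13
After 4 (seek(14, SET)): offset=14
After 5 (read(2)): returned '77', offset=16
After 6 (read(6)): returned '4', offset=17
After 7 (seek(2, SET)): offset=2
After 8 (seek(+1, CUR)): offset=3
After 9 (seek(-5, CUR)): offset=0
After 10 (read(1)): returned 'X', offset=1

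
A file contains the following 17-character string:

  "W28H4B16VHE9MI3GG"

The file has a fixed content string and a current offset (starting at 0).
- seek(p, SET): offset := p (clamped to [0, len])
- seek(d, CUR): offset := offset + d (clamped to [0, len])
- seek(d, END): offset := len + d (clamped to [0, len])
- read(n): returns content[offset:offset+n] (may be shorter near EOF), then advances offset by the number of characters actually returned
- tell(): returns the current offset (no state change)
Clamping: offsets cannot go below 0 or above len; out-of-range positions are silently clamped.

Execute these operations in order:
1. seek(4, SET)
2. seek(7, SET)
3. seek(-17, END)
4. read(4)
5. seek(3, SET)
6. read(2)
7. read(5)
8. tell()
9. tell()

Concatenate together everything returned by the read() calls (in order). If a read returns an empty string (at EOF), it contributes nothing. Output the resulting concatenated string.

After 1 (seek(4, SET)): offset=4
After 2 (seek(7, SET)): offset=7
After 3 (seek(-17, END)): offset=0
After 4 (read(4)): returned 'W28H', offset=4
After 5 (seek(3, SET)): offset=3
After 6 (read(2)): returned 'H4', offset=5
After 7 (read(5)): returned 'B16VH', offset=10
After 8 (tell()): offset=10
After 9 (tell()): offset=10

Answer: W28HH4B16VH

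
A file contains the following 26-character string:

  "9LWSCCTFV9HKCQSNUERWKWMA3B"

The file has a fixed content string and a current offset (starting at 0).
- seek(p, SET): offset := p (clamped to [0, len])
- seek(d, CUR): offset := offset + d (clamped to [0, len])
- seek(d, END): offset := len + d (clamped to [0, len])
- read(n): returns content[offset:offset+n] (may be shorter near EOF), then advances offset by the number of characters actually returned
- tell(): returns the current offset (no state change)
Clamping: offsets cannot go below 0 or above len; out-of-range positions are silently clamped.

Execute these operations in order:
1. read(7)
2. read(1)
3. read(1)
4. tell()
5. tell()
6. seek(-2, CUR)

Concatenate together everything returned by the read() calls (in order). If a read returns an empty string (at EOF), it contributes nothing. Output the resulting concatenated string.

Answer: 9LWSCCTFV

Derivation:
After 1 (read(7)): returned '9LWSCCT', offset=7
After 2 (read(1)): returned 'F', offset=8
After 3 (read(1)): returned 'V', offset=9
After 4 (tell()): offset=9
After 5 (tell()): offset=9
After 6 (seek(-2, CUR)): offset=7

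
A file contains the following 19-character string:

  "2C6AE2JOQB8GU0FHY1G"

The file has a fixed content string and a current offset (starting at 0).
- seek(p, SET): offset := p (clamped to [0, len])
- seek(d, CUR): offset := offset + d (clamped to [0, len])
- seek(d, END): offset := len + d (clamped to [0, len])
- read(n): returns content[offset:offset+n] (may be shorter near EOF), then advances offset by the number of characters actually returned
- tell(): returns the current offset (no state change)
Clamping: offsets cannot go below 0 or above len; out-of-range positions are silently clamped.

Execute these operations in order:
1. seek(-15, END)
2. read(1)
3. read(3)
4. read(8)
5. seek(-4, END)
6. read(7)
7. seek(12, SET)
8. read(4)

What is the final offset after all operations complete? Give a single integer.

Answer: 16

Derivation:
After 1 (seek(-15, END)): offset=4
After 2 (read(1)): returned 'E', offset=5
After 3 (read(3)): returned '2JO', offset=8
After 4 (read(8)): returned 'QB8GU0FH', offset=16
After 5 (seek(-4, END)): offset=15
After 6 (read(7)): returned 'HY1G', offset=19
After 7 (seek(12, SET)): offset=12
After 8 (read(4)): returned 'U0FH', offset=16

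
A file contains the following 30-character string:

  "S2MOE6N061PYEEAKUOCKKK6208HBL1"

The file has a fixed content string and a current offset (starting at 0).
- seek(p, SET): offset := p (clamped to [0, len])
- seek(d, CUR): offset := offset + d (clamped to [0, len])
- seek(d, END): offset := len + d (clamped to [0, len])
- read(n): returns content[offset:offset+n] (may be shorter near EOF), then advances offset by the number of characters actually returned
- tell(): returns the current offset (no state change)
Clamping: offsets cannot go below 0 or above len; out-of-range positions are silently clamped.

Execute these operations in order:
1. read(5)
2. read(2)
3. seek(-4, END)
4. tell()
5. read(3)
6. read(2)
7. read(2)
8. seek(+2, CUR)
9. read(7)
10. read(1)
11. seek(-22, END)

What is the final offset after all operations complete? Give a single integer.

After 1 (read(5)): returned 'S2MOE', offset=5
After 2 (read(2)): returned '6N', offset=7
After 3 (seek(-4, END)): offset=26
After 4 (tell()): offset=26
After 5 (read(3)): returned 'HBL', offset=29
After 6 (read(2)): returned '1', offset=30
After 7 (read(2)): returned '', offset=30
After 8 (seek(+2, CUR)): offset=30
After 9 (read(7)): returned '', offset=30
After 10 (read(1)): returned '', offset=30
After 11 (seek(-22, END)): offset=8

Answer: 8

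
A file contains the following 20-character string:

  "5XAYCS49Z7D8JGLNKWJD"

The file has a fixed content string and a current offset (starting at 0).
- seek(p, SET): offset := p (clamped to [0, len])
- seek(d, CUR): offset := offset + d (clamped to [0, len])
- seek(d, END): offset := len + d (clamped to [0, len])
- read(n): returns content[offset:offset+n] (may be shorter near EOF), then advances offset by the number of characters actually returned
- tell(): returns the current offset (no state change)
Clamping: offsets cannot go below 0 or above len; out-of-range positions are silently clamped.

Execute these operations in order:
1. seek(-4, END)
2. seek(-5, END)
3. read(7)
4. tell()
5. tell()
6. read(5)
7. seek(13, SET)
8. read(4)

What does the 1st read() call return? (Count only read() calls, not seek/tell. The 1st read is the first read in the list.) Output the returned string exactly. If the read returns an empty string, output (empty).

Answer: NKWJD

Derivation:
After 1 (seek(-4, END)): offset=16
After 2 (seek(-5, END)): offset=15
After 3 (read(7)): returned 'NKWJD', offset=20
After 4 (tell()): offset=20
After 5 (tell()): offset=20
After 6 (read(5)): returned '', offset=20
After 7 (seek(13, SET)): offset=13
After 8 (read(4)): returned 'GLNK', offset=17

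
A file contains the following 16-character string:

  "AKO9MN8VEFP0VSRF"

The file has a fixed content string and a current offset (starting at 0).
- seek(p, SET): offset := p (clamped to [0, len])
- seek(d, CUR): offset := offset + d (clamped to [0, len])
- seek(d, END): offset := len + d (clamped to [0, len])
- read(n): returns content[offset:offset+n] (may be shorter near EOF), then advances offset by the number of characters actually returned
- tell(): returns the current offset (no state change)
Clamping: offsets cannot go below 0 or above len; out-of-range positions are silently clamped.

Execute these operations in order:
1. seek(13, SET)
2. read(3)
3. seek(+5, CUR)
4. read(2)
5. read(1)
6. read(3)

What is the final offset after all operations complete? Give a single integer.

Answer: 16

Derivation:
After 1 (seek(13, SET)): offset=13
After 2 (read(3)): returned 'SRF', offset=16
After 3 (seek(+5, CUR)): offset=16
After 4 (read(2)): returned '', offset=16
After 5 (read(1)): returned '', offset=16
After 6 (read(3)): returned '', offset=16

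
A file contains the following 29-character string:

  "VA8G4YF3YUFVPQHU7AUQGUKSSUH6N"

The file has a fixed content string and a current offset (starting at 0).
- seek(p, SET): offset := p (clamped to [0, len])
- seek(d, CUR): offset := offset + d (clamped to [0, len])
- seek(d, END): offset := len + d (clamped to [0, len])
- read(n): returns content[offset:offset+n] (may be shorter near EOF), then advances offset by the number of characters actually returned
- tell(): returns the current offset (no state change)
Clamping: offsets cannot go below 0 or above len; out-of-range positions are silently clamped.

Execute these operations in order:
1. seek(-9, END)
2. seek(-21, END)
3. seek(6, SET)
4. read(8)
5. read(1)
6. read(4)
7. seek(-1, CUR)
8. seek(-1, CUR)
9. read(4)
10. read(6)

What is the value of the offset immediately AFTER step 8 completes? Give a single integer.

Answer: 17

Derivation:
After 1 (seek(-9, END)): offset=20
After 2 (seek(-21, END)): offset=8
After 3 (seek(6, SET)): offset=6
After 4 (read(8)): returned 'F3YUFVPQ', offset=14
After 5 (read(1)): returned 'H', offset=15
After 6 (read(4)): returned 'U7AU', offset=19
After 7 (seek(-1, CUR)): offset=18
After 8 (seek(-1, CUR)): offset=17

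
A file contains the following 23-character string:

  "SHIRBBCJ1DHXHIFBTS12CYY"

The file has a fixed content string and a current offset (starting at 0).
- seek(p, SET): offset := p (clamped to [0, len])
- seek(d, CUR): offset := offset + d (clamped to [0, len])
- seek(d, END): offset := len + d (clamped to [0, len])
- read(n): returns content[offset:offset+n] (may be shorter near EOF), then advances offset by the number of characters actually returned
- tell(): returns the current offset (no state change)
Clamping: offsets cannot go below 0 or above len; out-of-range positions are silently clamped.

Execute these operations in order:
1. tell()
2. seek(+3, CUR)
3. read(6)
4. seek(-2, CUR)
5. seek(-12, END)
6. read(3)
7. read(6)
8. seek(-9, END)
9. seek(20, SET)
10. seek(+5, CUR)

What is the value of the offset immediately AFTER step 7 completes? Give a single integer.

Answer: 20

Derivation:
After 1 (tell()): offset=0
After 2 (seek(+3, CUR)): offset=3
After 3 (read(6)): returned 'RBBCJ1', offset=9
After 4 (seek(-2, CUR)): offset=7
After 5 (seek(-12, END)): offset=11
After 6 (read(3)): returned 'XHI', offset=14
After 7 (read(6)): returned 'FBTS12', offset=20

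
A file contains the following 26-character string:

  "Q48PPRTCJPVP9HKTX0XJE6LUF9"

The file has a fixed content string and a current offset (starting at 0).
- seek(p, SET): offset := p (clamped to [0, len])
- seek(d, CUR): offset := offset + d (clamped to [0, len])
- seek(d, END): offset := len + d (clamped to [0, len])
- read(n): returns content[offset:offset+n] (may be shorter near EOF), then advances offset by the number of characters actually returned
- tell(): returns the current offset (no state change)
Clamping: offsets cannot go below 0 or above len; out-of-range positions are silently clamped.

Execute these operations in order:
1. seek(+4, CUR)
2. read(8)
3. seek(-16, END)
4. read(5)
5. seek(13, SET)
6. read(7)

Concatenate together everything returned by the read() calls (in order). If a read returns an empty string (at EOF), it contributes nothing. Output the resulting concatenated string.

After 1 (seek(+4, CUR)): offset=4
After 2 (read(8)): returned 'PRTCJPVP', offset=12
After 3 (seek(-16, END)): offset=10
After 4 (read(5)): returned 'VP9HK', offset=15
After 5 (seek(13, SET)): offset=13
After 6 (read(7)): returned 'HKTX0XJ', offset=20

Answer: PRTCJPVPVP9HKHKTX0XJ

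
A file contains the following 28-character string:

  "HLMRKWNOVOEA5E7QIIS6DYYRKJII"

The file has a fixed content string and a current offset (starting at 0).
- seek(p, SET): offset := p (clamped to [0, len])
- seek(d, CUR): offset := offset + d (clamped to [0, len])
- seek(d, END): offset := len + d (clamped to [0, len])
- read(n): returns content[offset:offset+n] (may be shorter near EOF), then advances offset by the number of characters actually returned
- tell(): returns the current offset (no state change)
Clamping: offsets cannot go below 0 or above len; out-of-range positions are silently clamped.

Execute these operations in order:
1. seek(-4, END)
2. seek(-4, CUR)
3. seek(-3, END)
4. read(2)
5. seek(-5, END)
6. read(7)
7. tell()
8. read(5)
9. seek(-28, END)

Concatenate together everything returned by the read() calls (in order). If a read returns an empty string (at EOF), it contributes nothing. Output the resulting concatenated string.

After 1 (seek(-4, END)): offset=24
After 2 (seek(-4, CUR)): offset=20
After 3 (seek(-3, END)): offset=25
After 4 (read(2)): returned 'JI', offset=27
After 5 (seek(-5, END)): offset=23
After 6 (read(7)): returned 'RKJII', offset=28
After 7 (tell()): offset=28
After 8 (read(5)): returned '', offset=28
After 9 (seek(-28, END)): offset=0

Answer: JIRKJII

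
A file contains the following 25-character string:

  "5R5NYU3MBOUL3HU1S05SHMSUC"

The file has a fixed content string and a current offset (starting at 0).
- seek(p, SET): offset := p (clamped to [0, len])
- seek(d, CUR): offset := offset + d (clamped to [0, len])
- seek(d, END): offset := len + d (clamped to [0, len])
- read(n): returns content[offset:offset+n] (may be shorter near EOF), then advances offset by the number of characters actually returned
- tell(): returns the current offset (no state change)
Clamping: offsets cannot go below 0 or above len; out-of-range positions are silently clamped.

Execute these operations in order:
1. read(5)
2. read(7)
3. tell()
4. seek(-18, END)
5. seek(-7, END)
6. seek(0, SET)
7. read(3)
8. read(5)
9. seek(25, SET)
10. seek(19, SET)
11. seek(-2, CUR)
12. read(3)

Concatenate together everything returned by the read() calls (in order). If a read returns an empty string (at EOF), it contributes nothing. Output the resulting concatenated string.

Answer: 5R5NYU3MBOUL5R5NYU3M05S

Derivation:
After 1 (read(5)): returned '5R5NY', offset=5
After 2 (read(7)): returned 'U3MBOUL', offset=12
After 3 (tell()): offset=12
After 4 (seek(-18, END)): offset=7
After 5 (seek(-7, END)): offset=18
After 6 (seek(0, SET)): offset=0
After 7 (read(3)): returned '5R5', offset=3
After 8 (read(5)): returned 'NYU3M', offset=8
After 9 (seek(25, SET)): offset=25
After 10 (seek(19, SET)): offset=19
After 11 (seek(-2, CUR)): offset=17
After 12 (read(3)): returned '05S', offset=20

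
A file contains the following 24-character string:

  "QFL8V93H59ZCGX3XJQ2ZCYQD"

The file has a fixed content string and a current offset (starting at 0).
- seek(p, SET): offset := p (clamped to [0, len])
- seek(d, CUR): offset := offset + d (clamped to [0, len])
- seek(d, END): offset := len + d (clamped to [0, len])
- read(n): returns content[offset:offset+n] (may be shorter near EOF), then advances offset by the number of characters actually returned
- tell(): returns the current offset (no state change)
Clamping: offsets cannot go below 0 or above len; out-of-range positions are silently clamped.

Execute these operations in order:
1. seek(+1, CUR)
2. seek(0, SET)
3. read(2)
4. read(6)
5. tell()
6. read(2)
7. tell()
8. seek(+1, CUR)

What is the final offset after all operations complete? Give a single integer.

After 1 (seek(+1, CUR)): offset=1
After 2 (seek(0, SET)): offset=0
After 3 (read(2)): returned 'QF', offset=2
After 4 (read(6)): returned 'L8V93H', offset=8
After 5 (tell()): offset=8
After 6 (read(2)): returned '59', offset=10
After 7 (tell()): offset=10
After 8 (seek(+1, CUR)): offset=11

Answer: 11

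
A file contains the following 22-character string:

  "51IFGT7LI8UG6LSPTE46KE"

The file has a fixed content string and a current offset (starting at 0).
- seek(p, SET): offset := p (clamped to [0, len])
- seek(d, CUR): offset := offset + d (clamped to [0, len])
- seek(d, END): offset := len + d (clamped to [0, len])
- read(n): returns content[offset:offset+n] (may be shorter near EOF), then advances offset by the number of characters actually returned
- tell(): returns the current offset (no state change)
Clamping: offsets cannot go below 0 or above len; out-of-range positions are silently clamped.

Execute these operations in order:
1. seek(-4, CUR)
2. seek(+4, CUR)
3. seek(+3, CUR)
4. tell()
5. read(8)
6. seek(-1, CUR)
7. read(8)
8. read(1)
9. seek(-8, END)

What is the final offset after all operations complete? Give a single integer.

After 1 (seek(-4, CUR)): offset=0
After 2 (seek(+4, CUR)): offset=4
After 3 (seek(+3, CUR)): offset=7
After 4 (tell()): offset=7
After 5 (read(8)): returned 'LI8UG6LS', offset=15
After 6 (seek(-1, CUR)): offset=14
After 7 (read(8)): returned 'SPTE46KE', offset=22
After 8 (read(1)): returned '', offset=22
After 9 (seek(-8, END)): offset=14

Answer: 14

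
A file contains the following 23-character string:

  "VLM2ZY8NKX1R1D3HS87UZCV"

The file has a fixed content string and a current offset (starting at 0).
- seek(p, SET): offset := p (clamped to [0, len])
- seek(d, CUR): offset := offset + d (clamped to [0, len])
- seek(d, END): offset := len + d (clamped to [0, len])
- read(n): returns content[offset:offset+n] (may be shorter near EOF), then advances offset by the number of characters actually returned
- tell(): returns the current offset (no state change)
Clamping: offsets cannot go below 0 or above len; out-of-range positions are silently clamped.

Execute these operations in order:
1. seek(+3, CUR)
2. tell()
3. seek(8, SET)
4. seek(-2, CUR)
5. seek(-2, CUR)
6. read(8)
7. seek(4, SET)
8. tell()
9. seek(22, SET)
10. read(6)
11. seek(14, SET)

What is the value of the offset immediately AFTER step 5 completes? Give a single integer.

Answer: 4

Derivation:
After 1 (seek(+3, CUR)): offset=3
After 2 (tell()): offset=3
After 3 (seek(8, SET)): offset=8
After 4 (seek(-2, CUR)): offset=6
After 5 (seek(-2, CUR)): offset=4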